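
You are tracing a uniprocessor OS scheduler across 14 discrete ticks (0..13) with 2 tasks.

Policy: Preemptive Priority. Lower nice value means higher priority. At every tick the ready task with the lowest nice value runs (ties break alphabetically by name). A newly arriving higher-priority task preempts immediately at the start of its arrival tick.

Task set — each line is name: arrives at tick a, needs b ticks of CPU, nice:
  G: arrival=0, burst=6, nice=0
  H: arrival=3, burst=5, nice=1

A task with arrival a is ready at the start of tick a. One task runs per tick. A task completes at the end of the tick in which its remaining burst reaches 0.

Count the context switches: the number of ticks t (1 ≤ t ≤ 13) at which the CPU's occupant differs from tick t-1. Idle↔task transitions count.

t=0: ready={G} → run G
t=1: ready={G} → run G
t=2: ready={G} → run G
t=3: ready={G,H} → run G
t=4: ready={G,H} → run G
t=5: ready={G,H} → run G
t=6: ready={H} → run H
t=7: ready={H} → run H
t=8: ready={H} → run H
t=9: ready={H} → run H
t=10: ready={H} → run H
t=11: (idle)
t=12: (idle)
t=13: (idle)

context switches = 2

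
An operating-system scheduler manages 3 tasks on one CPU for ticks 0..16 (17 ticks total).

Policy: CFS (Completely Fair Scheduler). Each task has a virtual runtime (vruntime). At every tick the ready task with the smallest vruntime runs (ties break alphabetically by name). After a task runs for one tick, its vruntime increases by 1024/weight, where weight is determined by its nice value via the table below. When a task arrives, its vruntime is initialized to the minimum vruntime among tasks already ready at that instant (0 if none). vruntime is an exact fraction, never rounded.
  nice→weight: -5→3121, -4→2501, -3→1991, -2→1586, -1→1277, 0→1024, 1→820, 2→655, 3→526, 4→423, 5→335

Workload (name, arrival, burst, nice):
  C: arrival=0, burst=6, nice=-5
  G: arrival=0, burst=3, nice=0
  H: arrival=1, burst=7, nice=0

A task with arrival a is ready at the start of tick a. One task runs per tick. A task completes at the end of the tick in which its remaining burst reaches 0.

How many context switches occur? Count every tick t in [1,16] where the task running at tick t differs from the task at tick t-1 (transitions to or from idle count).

t=0: vr[C=0 G=0] → run C
t=1: vr[C=1024/3121 G=0 H=0] → run G
t=2: vr[C=1024/3121 G=1 H=0] → run H
t=3: vr[C=1024/3121 G=1 H=1] → run C
t=4: vr[C=2048/3121 G=1 H=1] → run C
t=5: vr[C=3072/3121 G=1 H=1] → run C
t=6: vr[C=4096/3121 G=1 H=1] → run G
t=7: vr[C=4096/3121 G=2 H=1] → run H
t=8: vr[C=4096/3121 G=2 H=2] → run C
t=9: vr[C=5120/3121 G=2 H=2] → run C
t=10: vr[G=2 H=2] → run G
t=11: vr[H=2] → run H
t=12: vr[H=3] → run H
t=13: vr[H=4] → run H
t=14: vr[H=5] → run H
t=15: vr[H=6] → run H
t=16: (idle)

context switches = 9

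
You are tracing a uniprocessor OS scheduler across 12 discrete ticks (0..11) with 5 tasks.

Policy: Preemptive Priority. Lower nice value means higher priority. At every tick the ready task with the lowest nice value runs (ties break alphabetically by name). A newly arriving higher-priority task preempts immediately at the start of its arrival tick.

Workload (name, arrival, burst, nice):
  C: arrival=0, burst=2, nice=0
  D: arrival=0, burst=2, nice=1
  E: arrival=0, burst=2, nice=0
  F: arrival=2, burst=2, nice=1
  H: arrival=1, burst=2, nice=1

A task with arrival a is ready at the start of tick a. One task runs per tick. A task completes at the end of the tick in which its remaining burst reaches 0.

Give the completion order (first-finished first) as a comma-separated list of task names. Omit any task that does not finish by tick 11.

completion order = C, E, D, F, H

t=0: ready={C,D,E} → run C
t=1: ready={C,D,E,H} → run C
t=2: ready={D,E,F,H} → run E
t=3: ready={D,E,F,H} → run E
t=4: ready={D,F,H} → run D
t=5: ready={D,F,H} → run D
t=6: ready={F,H} → run F
t=7: ready={F,H} → run F
t=8: ready={H} → run H
t=9: ready={H} → run H
t=10: (idle)
t=11: (idle)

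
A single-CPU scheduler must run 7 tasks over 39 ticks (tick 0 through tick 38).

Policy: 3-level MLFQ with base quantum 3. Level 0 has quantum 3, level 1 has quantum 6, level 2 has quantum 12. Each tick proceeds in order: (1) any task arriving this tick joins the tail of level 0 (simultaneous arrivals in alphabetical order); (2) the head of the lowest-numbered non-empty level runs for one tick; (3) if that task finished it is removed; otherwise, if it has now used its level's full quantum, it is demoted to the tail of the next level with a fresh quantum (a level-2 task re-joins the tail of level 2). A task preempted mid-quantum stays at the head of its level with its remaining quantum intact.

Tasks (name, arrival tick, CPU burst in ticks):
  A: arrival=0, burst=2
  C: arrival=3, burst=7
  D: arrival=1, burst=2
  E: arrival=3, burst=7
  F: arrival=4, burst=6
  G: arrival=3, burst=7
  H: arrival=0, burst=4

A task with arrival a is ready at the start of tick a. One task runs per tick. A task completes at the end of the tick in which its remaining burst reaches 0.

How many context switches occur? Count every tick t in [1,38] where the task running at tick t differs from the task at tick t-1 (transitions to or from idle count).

context switches = 12

t=0: L0/L1/L2 = AH/-/- → run A
t=1: L0/L1/L2 = AHD/-/- → run A
t=2: L0/L1/L2 = HD/-/- → run H
t=3: L0/L1/L2 = HDCEG/-/- → run H
t=4: L0/L1/L2 = HDCEGF/-/- → run H
t=5: L0/L1/L2 = DCEGF/H/- → run D
t=6: L0/L1/L2 = DCEGF/H/- → run D
t=7: L0/L1/L2 = CEGF/H/- → run C
t=8: L0/L1/L2 = CEGF/H/- → run C
t=9: L0/L1/L2 = CEGF/H/- → run C
t=10: L0/L1/L2 = EGF/HC/- → run E
t=11: L0/L1/L2 = EGF/HC/- → run E
t=12: L0/L1/L2 = EGF/HC/- → run E
t=13: L0/L1/L2 = GF/HCE/- → run G
t=14: L0/L1/L2 = GF/HCE/- → run G
t=15: L0/L1/L2 = GF/HCE/- → run G
t=16: L0/L1/L2 = F/HCEG/- → run F
t=17: L0/L1/L2 = F/HCEG/- → run F
t=18: L0/L1/L2 = F/HCEG/- → run F
t=19: L0/L1/L2 = -/HCEGF/- → run H
t=20: L0/L1/L2 = -/CEGF/- → run C
t=21: L0/L1/L2 = -/CEGF/- → run C
t=22: L0/L1/L2 = -/CEGF/- → run C
t=23: L0/L1/L2 = -/CEGF/- → run C
t=24: L0/L1/L2 = -/EGF/- → run E
t=25: L0/L1/L2 = -/EGF/- → run E
t=26: L0/L1/L2 = -/EGF/- → run E
t=27: L0/L1/L2 = -/EGF/- → run E
t=28: L0/L1/L2 = -/GF/- → run G
t=29: L0/L1/L2 = -/GF/- → run G
t=30: L0/L1/L2 = -/GF/- → run G
t=31: L0/L1/L2 = -/GF/- → run G
t=32: L0/L1/L2 = -/F/- → run F
t=33: L0/L1/L2 = -/F/- → run F
t=34: L0/L1/L2 = -/F/- → run F
t=35: (idle)
t=36: (idle)
t=37: (idle)
t=38: (idle)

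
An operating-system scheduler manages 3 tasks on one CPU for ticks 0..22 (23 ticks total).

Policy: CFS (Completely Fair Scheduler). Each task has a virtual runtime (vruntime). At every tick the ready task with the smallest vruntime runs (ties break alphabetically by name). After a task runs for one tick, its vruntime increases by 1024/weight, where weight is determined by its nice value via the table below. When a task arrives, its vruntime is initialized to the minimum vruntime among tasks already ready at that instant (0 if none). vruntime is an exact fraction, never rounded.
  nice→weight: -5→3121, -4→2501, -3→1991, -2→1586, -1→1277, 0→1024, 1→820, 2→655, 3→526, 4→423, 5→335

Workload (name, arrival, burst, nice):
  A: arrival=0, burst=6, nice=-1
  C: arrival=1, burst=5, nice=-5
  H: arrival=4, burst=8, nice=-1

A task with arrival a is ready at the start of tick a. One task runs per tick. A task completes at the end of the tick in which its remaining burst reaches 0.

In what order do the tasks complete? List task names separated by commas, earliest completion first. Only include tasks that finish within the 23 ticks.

t=0: vr[A=0] → run A
t=1: vr[A=1024/1277 C=1024/1277] → run A
t=2: vr[A=2048/1277 C=1024/1277] → run C
t=3: vr[A=2048/1277 C=4503552/3985517] → run C
t=4: vr[A=2048/1277 C=5811200/3985517 H=5811200/3985517] → run C
t=5: vr[A=2048/1277 C=7118848/3985517 H=5811200/3985517] → run H
t=6: vr[A=2048/1277 C=7118848/3985517 H=9007104/3985517] → run A
t=7: vr[A=3072/1277 C=7118848/3985517 H=9007104/3985517] → run C
t=8: vr[A=3072/1277 C=8426496/3985517 H=9007104/3985517] → run C
t=9: vr[A=3072/1277 H=9007104/3985517] → run H
t=10: vr[A=3072/1277 H=12203008/3985517] → run A
t=11: vr[A=4096/1277 H=12203008/3985517] → run H
t=12: vr[A=4096/1277 H=15398912/3985517] → run A
t=13: vr[A=5120/1277 H=15398912/3985517] → run H
t=14: vr[A=5120/1277 H=18594816/3985517] → run A
t=15: vr[H=18594816/3985517] → run H
t=16: vr[H=21790720/3985517] → run H
t=17: vr[H=24986624/3985517] → run H
t=18: vr[H=28182528/3985517] → run H
t=19: (idle)
t=20: (idle)
t=21: (idle)
t=22: (idle)

completion order = C, A, H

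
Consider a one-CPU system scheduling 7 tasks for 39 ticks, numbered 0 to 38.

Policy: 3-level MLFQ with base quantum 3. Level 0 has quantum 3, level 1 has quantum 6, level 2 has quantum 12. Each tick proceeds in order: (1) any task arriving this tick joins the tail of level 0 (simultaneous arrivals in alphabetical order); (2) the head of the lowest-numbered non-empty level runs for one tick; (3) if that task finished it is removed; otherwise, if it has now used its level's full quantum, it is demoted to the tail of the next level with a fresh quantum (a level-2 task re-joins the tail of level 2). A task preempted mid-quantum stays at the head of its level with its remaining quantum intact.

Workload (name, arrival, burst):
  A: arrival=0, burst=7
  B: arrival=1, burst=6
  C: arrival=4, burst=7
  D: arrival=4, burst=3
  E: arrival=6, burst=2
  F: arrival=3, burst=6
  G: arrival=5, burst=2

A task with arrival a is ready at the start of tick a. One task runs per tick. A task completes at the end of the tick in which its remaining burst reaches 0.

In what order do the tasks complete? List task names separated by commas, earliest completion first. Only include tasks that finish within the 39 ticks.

completion order = D, G, E, A, B, F, C

t=0: L0/L1/L2 = A/-/- → run A
t=1: L0/L1/L2 = AB/-/- → run A
t=2: L0/L1/L2 = AB/-/- → run A
t=3: L0/L1/L2 = BF/A/- → run B
t=4: L0/L1/L2 = BFCD/A/- → run B
t=5: L0/L1/L2 = BFCDG/A/- → run B
t=6: L0/L1/L2 = FCDGE/AB/- → run F
t=7: L0/L1/L2 = FCDGE/AB/- → run F
t=8: L0/L1/L2 = FCDGE/AB/- → run F
t=9: L0/L1/L2 = CDGE/ABF/- → run C
t=10: L0/L1/L2 = CDGE/ABF/- → run C
t=11: L0/L1/L2 = CDGE/ABF/- → run C
t=12: L0/L1/L2 = DGE/ABFC/- → run D
t=13: L0/L1/L2 = DGE/ABFC/- → run D
t=14: L0/L1/L2 = DGE/ABFC/- → run D
t=15: L0/L1/L2 = GE/ABFC/- → run G
t=16: L0/L1/L2 = GE/ABFC/- → run G
t=17: L0/L1/L2 = E/ABFC/- → run E
t=18: L0/L1/L2 = E/ABFC/- → run E
t=19: L0/L1/L2 = -/ABFC/- → run A
t=20: L0/L1/L2 = -/ABFC/- → run A
t=21: L0/L1/L2 = -/ABFC/- → run A
t=22: L0/L1/L2 = -/ABFC/- → run A
t=23: L0/L1/L2 = -/BFC/- → run B
t=24: L0/L1/L2 = -/BFC/- → run B
t=25: L0/L1/L2 = -/BFC/- → run B
t=26: L0/L1/L2 = -/FC/- → run F
t=27: L0/L1/L2 = -/FC/- → run F
t=28: L0/L1/L2 = -/FC/- → run F
t=29: L0/L1/L2 = -/C/- → run C
t=30: L0/L1/L2 = -/C/- → run C
t=31: L0/L1/L2 = -/C/- → run C
t=32: L0/L1/L2 = -/C/- → run C
t=33: (idle)
t=34: (idle)
t=35: (idle)
t=36: (idle)
t=37: (idle)
t=38: (idle)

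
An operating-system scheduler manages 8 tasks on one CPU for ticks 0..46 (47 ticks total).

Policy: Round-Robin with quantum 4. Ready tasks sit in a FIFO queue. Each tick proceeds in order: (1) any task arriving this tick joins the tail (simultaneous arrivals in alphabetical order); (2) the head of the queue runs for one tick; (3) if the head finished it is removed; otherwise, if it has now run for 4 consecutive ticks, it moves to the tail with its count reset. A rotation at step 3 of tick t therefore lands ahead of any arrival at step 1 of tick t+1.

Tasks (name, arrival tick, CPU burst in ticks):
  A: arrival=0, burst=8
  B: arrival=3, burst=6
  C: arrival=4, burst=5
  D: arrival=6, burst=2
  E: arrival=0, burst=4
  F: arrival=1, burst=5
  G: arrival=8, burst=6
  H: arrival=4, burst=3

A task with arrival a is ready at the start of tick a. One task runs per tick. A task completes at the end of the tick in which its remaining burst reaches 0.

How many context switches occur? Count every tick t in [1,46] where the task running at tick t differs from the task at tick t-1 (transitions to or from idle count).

t=0: queue=[A,E] q_used=0 → run A
t=1: queue=[A,E,F] q_used=1 → run A
t=2: queue=[A,E,F] q_used=2 → run A
t=3: queue=[A,E,F,B] q_used=3 → run A
t=4: queue=[E,F,B,A,C,H] q_used=0 → run E
t=5: queue=[E,F,B,A,C,H] q_used=1 → run E
t=6: queue=[E,F,B,A,C,H,D] q_used=2 → run E
t=7: queue=[E,F,B,A,C,H,D] q_used=3 → run E
t=8: queue=[F,B,A,C,H,D,G] q_used=0 → run F
t=9: queue=[F,B,A,C,H,D,G] q_used=1 → run F
t=10: queue=[F,B,A,C,H,D,G] q_used=2 → run F
t=11: queue=[F,B,A,C,H,D,G] q_used=3 → run F
t=12: queue=[B,A,C,H,D,G,F] q_used=0 → run B
t=13: queue=[B,A,C,H,D,G,F] q_used=1 → run B
t=14: queue=[B,A,C,H,D,G,F] q_used=2 → run B
t=15: queue=[B,A,C,H,D,G,F] q_used=3 → run B
t=16: queue=[A,C,H,D,G,F,B] q_used=0 → run A
t=17: queue=[A,C,H,D,G,F,B] q_used=1 → run A
t=18: queue=[A,C,H,D,G,F,B] q_used=2 → run A
t=19: queue=[A,C,H,D,G,F,B] q_used=3 → run A
t=20: queue=[C,H,D,G,F,B] q_used=0 → run C
t=21: queue=[C,H,D,G,F,B] q_used=1 → run C
t=22: queue=[C,H,D,G,F,B] q_used=2 → run C
t=23: queue=[C,H,D,G,F,B] q_used=3 → run C
t=24: queue=[H,D,G,F,B,C] q_used=0 → run H
t=25: queue=[H,D,G,F,B,C] q_used=1 → run H
t=26: queue=[H,D,G,F,B,C] q_used=2 → run H
t=27: queue=[D,G,F,B,C] q_used=0 → run D
t=28: queue=[D,G,F,B,C] q_used=1 → run D
t=29: queue=[G,F,B,C] q_used=0 → run G
t=30: queue=[G,F,B,C] q_used=1 → run G
t=31: queue=[G,F,B,C] q_used=2 → run G
t=32: queue=[G,F,B,C] q_used=3 → run G
t=33: queue=[F,B,C,G] q_used=0 → run F
t=34: queue=[B,C,G] q_used=0 → run B
t=35: queue=[B,C,G] q_used=1 → run B
t=36: queue=[C,G] q_used=0 → run C
t=37: queue=[G] q_used=0 → run G
t=38: queue=[G] q_used=1 → run G
t=39: (idle)
t=40: (idle)
t=41: (idle)
t=42: (idle)
t=43: (idle)
t=44: (idle)
t=45: (idle)
t=46: (idle)

context switches = 13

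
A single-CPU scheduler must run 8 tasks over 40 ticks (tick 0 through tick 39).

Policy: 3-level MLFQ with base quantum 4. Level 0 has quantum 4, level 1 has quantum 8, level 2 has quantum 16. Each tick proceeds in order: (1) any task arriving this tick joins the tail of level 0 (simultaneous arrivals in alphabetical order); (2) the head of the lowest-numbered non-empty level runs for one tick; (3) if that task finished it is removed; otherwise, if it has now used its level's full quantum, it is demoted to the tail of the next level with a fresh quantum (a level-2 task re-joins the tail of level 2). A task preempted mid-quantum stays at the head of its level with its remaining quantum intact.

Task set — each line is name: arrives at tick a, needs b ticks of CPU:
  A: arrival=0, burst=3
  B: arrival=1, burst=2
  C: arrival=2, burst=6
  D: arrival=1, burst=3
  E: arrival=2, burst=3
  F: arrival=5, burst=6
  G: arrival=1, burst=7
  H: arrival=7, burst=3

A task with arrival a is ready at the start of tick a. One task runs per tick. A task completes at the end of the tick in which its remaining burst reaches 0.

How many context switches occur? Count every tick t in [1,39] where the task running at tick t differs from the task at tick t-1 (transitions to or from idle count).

context switches = 11

t=0: L0/L1/L2 = A/-/- → run A
t=1: L0/L1/L2 = ABDG/-/- → run A
t=2: L0/L1/L2 = ABDGCE/-/- → run A
t=3: L0/L1/L2 = BDGCE/-/- → run B
t=4: L0/L1/L2 = BDGCE/-/- → run B
t=5: L0/L1/L2 = DGCEF/-/- → run D
t=6: L0/L1/L2 = DGCEF/-/- → run D
t=7: L0/L1/L2 = DGCEFH/-/- → run D
t=8: L0/L1/L2 = GCEFH/-/- → run G
t=9: L0/L1/L2 = GCEFH/-/- → run G
t=10: L0/L1/L2 = GCEFH/-/- → run G
t=11: L0/L1/L2 = GCEFH/-/- → run G
t=12: L0/L1/L2 = CEFH/G/- → run C
t=13: L0/L1/L2 = CEFH/G/- → run C
t=14: L0/L1/L2 = CEFH/G/- → run C
t=15: L0/L1/L2 = CEFH/G/- → run C
t=16: L0/L1/L2 = EFH/GC/- → run E
t=17: L0/L1/L2 = EFH/GC/- → run E
t=18: L0/L1/L2 = EFH/GC/- → run E
t=19: L0/L1/L2 = FH/GC/- → run F
t=20: L0/L1/L2 = FH/GC/- → run F
t=21: L0/L1/L2 = FH/GC/- → run F
t=22: L0/L1/L2 = FH/GC/- → run F
t=23: L0/L1/L2 = H/GCF/- → run H
t=24: L0/L1/L2 = H/GCF/- → run H
t=25: L0/L1/L2 = H/GCF/- → run H
t=26: L0/L1/L2 = -/GCF/- → run G
t=27: L0/L1/L2 = -/GCF/- → run G
t=28: L0/L1/L2 = -/GCF/- → run G
t=29: L0/L1/L2 = -/CF/- → run C
t=30: L0/L1/L2 = -/CF/- → run C
t=31: L0/L1/L2 = -/F/- → run F
t=32: L0/L1/L2 = -/F/- → run F
t=33: (idle)
t=34: (idle)
t=35: (idle)
t=36: (idle)
t=37: (idle)
t=38: (idle)
t=39: (idle)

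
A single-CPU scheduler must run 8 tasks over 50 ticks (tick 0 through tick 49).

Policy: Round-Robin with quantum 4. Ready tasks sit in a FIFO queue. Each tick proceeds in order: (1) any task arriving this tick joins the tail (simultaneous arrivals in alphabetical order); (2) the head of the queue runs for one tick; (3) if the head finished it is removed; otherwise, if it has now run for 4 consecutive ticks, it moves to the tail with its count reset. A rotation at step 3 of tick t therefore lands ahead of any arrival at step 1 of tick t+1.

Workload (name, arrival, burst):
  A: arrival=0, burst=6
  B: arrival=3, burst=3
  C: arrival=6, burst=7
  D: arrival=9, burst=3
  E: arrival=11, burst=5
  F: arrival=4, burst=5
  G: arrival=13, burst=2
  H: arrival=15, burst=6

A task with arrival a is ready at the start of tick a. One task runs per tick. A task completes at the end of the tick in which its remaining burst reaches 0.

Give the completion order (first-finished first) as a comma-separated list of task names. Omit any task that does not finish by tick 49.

t=0: queue=[A] q_used=0 → run A
t=1: queue=[A] q_used=1 → run A
t=2: queue=[A] q_used=2 → run A
t=3: queue=[A,B] q_used=3 → run A
t=4: queue=[B,A,F] q_used=0 → run B
t=5: queue=[B,A,F] q_used=1 → run B
t=6: queue=[B,A,F,C] q_used=2 → run B
t=7: queue=[A,F,C] q_used=0 → run A
t=8: queue=[A,F,C] q_used=1 → run A
t=9: queue=[F,C,D] q_used=0 → run F
t=10: queue=[F,C,D] q_used=1 → run F
t=11: queue=[F,C,D,E] q_used=2 → run F
t=12: queue=[F,C,D,E] q_used=3 → run F
t=13: queue=[C,D,E,F,G] q_used=0 → run C
t=14: queue=[C,D,E,F,G] q_used=1 → run C
t=15: queue=[C,D,E,F,G,H] q_used=2 → run C
t=16: queue=[C,D,E,F,G,H] q_used=3 → run C
t=17: queue=[D,E,F,G,H,C] q_used=0 → run D
t=18: queue=[D,E,F,G,H,C] q_used=1 → run D
t=19: queue=[D,E,F,G,H,C] q_used=2 → run D
t=20: queue=[E,F,G,H,C] q_used=0 → run E
t=21: queue=[E,F,G,H,C] q_used=1 → run E
t=22: queue=[E,F,G,H,C] q_used=2 → run E
t=23: queue=[E,F,G,H,C] q_used=3 → run E
t=24: queue=[F,G,H,C,E] q_used=0 → run F
t=25: queue=[G,H,C,E] q_used=0 → run G
t=26: queue=[G,H,C,E] q_used=1 → run G
t=27: queue=[H,C,E] q_used=0 → run H
t=28: queue=[H,C,E] q_used=1 → run H
t=29: queue=[H,C,E] q_used=2 → run H
t=30: queue=[H,C,E] q_used=3 → run H
t=31: queue=[C,E,H] q_used=0 → run C
t=32: queue=[C,E,H] q_used=1 → run C
t=33: queue=[C,E,H] q_used=2 → run C
t=34: queue=[E,H] q_used=0 → run E
t=35: queue=[H] q_used=0 → run H
t=36: queue=[H] q_used=1 → run H
t=37: (idle)
t=38: (idle)
t=39: (idle)
t=40: (idle)
t=41: (idle)
t=42: (idle)
t=43: (idle)
t=44: (idle)
t=45: (idle)
t=46: (idle)
t=47: (idle)
t=48: (idle)
t=49: (idle)

completion order = B, A, D, F, G, C, E, H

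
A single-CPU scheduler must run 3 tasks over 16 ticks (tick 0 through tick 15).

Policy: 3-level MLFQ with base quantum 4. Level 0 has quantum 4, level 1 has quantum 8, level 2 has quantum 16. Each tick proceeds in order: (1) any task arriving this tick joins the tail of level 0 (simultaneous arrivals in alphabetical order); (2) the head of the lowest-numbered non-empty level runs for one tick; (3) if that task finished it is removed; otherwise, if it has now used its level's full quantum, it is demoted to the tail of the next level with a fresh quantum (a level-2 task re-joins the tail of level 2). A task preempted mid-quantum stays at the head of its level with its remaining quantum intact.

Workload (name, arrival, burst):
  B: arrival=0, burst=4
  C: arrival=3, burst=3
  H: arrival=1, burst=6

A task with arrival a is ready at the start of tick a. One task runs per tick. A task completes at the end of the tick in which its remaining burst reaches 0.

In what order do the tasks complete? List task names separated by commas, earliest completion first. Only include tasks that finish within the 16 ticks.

t=0: L0/L1/L2 = B/-/- → run B
t=1: L0/L1/L2 = BH/-/- → run B
t=2: L0/L1/L2 = BH/-/- → run B
t=3: L0/L1/L2 = BHC/-/- → run B
t=4: L0/L1/L2 = HC/-/- → run H
t=5: L0/L1/L2 = HC/-/- → run H
t=6: L0/L1/L2 = HC/-/- → run H
t=7: L0/L1/L2 = HC/-/- → run H
t=8: L0/L1/L2 = C/H/- → run C
t=9: L0/L1/L2 = C/H/- → run C
t=10: L0/L1/L2 = C/H/- → run C
t=11: L0/L1/L2 = -/H/- → run H
t=12: L0/L1/L2 = -/H/- → run H
t=13: (idle)
t=14: (idle)
t=15: (idle)

completion order = B, C, H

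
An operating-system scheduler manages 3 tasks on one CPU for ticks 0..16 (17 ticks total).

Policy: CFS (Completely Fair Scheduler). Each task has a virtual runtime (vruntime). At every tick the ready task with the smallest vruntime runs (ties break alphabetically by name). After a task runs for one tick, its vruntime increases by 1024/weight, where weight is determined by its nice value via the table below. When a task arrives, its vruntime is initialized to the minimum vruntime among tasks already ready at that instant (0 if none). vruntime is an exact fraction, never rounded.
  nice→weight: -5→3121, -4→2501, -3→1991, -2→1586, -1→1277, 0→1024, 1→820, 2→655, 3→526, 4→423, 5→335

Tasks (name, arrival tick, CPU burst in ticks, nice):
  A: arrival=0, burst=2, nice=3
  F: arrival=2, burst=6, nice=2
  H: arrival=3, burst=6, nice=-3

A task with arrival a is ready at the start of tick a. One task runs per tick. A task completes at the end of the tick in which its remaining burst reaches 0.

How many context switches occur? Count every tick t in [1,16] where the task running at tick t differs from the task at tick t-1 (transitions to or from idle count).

t=0: vr[A=0] → run A
t=1: vr[A=512/263] → run A
t=2: vr[F=0] → run F
t=3: vr[F=1024/655 H=1024/655] → run F
t=4: vr[F=2048/655 H=1024/655] → run H
t=5: vr[F=2048/655 H=2709504/1304105] → run H
t=6: vr[F=2048/655 H=3380224/1304105] → run H
t=7: vr[F=2048/655 H=4050944/1304105] → run H
t=8: vr[F=2048/655 H=4721664/1304105] → run F
t=9: vr[F=3072/655 H=4721664/1304105] → run H
t=10: vr[F=3072/655 H=5392384/1304105] → run H
t=11: vr[F=3072/655] → run F
t=12: vr[F=4096/655] → run F
t=13: vr[F=1024/131] → run F
t=14: (idle)
t=15: (idle)
t=16: (idle)

context switches = 6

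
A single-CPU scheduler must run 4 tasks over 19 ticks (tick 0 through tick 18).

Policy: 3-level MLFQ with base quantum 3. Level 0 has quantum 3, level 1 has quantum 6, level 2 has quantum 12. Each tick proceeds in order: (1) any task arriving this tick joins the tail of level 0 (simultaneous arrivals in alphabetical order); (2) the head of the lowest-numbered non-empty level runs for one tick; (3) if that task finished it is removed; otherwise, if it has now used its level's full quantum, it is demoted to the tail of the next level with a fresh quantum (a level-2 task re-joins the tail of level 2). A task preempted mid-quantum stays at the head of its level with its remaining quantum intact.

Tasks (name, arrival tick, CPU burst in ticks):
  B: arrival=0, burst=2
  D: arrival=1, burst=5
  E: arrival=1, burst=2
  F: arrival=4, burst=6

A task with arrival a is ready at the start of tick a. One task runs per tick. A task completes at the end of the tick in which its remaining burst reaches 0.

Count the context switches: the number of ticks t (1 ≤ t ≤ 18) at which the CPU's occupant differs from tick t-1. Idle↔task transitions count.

t=0: L0/L1/L2 = B/-/- → run B
t=1: L0/L1/L2 = BDE/-/- → run B
t=2: L0/L1/L2 = DE/-/- → run D
t=3: L0/L1/L2 = DE/-/- → run D
t=4: L0/L1/L2 = DEF/-/- → run D
t=5: L0/L1/L2 = EF/D/- → run E
t=6: L0/L1/L2 = EF/D/- → run E
t=7: L0/L1/L2 = F/D/- → run F
t=8: L0/L1/L2 = F/D/- → run F
t=9: L0/L1/L2 = F/D/- → run F
t=10: L0/L1/L2 = -/DF/- → run D
t=11: L0/L1/L2 = -/DF/- → run D
t=12: L0/L1/L2 = -/F/- → run F
t=13: L0/L1/L2 = -/F/- → run F
t=14: L0/L1/L2 = -/F/- → run F
t=15: (idle)
t=16: (idle)
t=17: (idle)
t=18: (idle)

context switches = 6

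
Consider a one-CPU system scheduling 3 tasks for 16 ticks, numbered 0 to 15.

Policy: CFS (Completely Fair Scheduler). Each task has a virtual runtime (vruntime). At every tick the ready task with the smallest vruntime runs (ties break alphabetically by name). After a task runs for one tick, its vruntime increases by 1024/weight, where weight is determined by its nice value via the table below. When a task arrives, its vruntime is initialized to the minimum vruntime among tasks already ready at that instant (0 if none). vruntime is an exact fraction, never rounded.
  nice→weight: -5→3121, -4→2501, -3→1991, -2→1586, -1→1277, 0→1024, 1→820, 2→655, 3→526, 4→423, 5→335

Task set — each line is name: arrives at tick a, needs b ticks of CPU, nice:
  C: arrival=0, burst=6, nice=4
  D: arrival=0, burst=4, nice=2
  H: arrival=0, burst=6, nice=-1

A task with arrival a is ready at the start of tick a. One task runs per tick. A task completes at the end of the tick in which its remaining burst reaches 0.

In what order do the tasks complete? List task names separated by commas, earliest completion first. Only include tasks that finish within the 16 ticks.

t=0: vr[C=0 D=0 H=0] → run C
t=1: vr[C=1024/423 D=0 H=0] → run D
t=2: vr[C=1024/423 D=1024/655 H=0] → run H
t=3: vr[C=1024/423 D=1024/655 H=1024/1277] → run H
t=4: vr[C=1024/423 D=1024/655 H=2048/1277] → run D
t=5: vr[C=1024/423 D=2048/655 H=2048/1277] → run H
t=6: vr[C=1024/423 D=2048/655 H=3072/1277] → run H
t=7: vr[C=1024/423 D=2048/655 H=4096/1277] → run C
t=8: vr[C=2048/423 D=2048/655 H=4096/1277] → run D
t=9: vr[C=2048/423 D=3072/655 H=4096/1277] → run H
t=10: vr[C=2048/423 D=3072/655 H=5120/1277] → run H
t=11: vr[C=2048/423 D=3072/655] → run D
t=12: vr[C=2048/423] → run C
t=13: vr[C=1024/141] → run C
t=14: vr[C=4096/423] → run C
t=15: vr[C=5120/423] → run C

completion order = H, D, C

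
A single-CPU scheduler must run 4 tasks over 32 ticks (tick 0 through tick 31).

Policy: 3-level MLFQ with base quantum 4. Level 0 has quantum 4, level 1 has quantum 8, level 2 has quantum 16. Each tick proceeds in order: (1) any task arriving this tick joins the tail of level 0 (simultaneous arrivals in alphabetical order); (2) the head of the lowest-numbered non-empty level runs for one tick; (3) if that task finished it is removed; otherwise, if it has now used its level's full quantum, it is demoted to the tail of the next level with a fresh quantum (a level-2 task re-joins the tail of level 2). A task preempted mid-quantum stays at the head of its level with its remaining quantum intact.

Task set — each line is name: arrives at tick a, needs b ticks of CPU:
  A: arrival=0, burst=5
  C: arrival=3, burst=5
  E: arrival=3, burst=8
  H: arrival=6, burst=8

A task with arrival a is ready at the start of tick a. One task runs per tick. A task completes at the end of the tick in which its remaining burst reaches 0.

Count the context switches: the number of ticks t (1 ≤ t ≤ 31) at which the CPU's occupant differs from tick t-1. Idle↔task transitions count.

context switches = 8

t=0: L0/L1/L2 = A/-/- → run A
t=1: L0/L1/L2 = A/-/- → run A
t=2: L0/L1/L2 = A/-/- → run A
t=3: L0/L1/L2 = ACE/-/- → run A
t=4: L0/L1/L2 = CE/A/- → run C
t=5: L0/L1/L2 = CE/A/- → run C
t=6: L0/L1/L2 = CEH/A/- → run C
t=7: L0/L1/L2 = CEH/A/- → run C
t=8: L0/L1/L2 = EH/AC/- → run E
t=9: L0/L1/L2 = EH/AC/- → run E
t=10: L0/L1/L2 = EH/AC/- → run E
t=11: L0/L1/L2 = EH/AC/- → run E
t=12: L0/L1/L2 = H/ACE/- → run H
t=13: L0/L1/L2 = H/ACE/- → run H
t=14: L0/L1/L2 = H/ACE/- → run H
t=15: L0/L1/L2 = H/ACE/- → run H
t=16: L0/L1/L2 = -/ACEH/- → run A
t=17: L0/L1/L2 = -/CEH/- → run C
t=18: L0/L1/L2 = -/EH/- → run E
t=19: L0/L1/L2 = -/EH/- → run E
t=20: L0/L1/L2 = -/EH/- → run E
t=21: L0/L1/L2 = -/EH/- → run E
t=22: L0/L1/L2 = -/H/- → run H
t=23: L0/L1/L2 = -/H/- → run H
t=24: L0/L1/L2 = -/H/- → run H
t=25: L0/L1/L2 = -/H/- → run H
t=26: (idle)
t=27: (idle)
t=28: (idle)
t=29: (idle)
t=30: (idle)
t=31: (idle)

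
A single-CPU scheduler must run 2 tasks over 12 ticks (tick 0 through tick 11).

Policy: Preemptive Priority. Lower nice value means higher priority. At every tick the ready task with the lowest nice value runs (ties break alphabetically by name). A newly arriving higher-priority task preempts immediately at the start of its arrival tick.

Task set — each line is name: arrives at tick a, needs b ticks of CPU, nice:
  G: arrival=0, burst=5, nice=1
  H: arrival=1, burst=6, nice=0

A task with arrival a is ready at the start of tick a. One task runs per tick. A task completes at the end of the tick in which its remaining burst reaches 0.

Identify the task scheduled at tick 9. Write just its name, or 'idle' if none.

running at tick 9 = G

t=0: ready={G} → run G
t=1: ready={G,H} → run H
t=2: ready={G,H} → run H
t=3: ready={G,H} → run H
t=4: ready={G,H} → run H
t=5: ready={G,H} → run H
t=6: ready={G,H} → run H
t=7: ready={G} → run G
t=8: ready={G} → run G
t=9: ready={G} → run G
t=10: ready={G} → run G
t=11: (idle)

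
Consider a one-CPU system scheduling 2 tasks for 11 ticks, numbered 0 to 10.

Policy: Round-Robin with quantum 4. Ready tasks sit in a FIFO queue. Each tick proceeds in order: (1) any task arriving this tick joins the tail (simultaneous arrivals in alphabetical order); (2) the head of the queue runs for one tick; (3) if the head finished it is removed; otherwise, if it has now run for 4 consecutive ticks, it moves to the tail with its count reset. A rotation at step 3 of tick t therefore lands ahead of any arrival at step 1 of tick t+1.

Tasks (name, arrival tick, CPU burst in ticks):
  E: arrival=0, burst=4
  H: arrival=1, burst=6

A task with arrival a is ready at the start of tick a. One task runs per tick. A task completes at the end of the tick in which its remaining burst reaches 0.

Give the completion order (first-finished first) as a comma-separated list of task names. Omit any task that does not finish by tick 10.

t=0: queue=[E] q_used=0 → run E
t=1: queue=[E,H] q_used=1 → run E
t=2: queue=[E,H] q_used=2 → run E
t=3: queue=[E,H] q_used=3 → run E
t=4: queue=[H] q_used=0 → run H
t=5: queue=[H] q_used=1 → run H
t=6: queue=[H] q_used=2 → run H
t=7: queue=[H] q_used=3 → run H
t=8: queue=[H] q_used=0 → run H
t=9: queue=[H] q_used=1 → run H
t=10: (idle)

completion order = E, H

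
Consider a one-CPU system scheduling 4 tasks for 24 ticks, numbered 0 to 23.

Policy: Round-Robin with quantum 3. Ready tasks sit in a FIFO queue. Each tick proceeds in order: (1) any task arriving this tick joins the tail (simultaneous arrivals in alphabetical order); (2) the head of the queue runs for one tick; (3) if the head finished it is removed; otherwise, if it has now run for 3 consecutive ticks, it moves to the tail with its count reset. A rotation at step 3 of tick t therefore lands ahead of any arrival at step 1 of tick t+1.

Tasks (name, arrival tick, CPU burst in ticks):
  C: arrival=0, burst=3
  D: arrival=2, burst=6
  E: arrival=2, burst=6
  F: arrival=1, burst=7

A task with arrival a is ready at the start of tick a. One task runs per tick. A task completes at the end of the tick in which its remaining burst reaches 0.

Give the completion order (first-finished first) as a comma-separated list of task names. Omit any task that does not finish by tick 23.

t=0: queue=[C] q_used=0 → run C
t=1: queue=[C,F] q_used=1 → run C
t=2: queue=[C,F,D,E] q_used=2 → run C
t=3: queue=[F,D,E] q_used=0 → run F
t=4: queue=[F,D,E] q_used=1 → run F
t=5: queue=[F,D,E] q_used=2 → run F
t=6: queue=[D,E,F] q_used=0 → run D
t=7: queue=[D,E,F] q_used=1 → run D
t=8: queue=[D,E,F] q_used=2 → run D
t=9: queue=[E,F,D] q_used=0 → run E
t=10: queue=[E,F,D] q_used=1 → run E
t=11: queue=[E,F,D] q_used=2 → run E
t=12: queue=[F,D,E] q_used=0 → run F
t=13: queue=[F,D,E] q_used=1 → run F
t=14: queue=[F,D,E] q_used=2 → run F
t=15: queue=[D,E,F] q_used=0 → run D
t=16: queue=[D,E,F] q_used=1 → run D
t=17: queue=[D,E,F] q_used=2 → run D
t=18: queue=[E,F] q_used=0 → run E
t=19: queue=[E,F] q_used=1 → run E
t=20: queue=[E,F] q_used=2 → run E
t=21: queue=[F] q_used=0 → run F
t=22: (idle)
t=23: (idle)

completion order = C, D, E, F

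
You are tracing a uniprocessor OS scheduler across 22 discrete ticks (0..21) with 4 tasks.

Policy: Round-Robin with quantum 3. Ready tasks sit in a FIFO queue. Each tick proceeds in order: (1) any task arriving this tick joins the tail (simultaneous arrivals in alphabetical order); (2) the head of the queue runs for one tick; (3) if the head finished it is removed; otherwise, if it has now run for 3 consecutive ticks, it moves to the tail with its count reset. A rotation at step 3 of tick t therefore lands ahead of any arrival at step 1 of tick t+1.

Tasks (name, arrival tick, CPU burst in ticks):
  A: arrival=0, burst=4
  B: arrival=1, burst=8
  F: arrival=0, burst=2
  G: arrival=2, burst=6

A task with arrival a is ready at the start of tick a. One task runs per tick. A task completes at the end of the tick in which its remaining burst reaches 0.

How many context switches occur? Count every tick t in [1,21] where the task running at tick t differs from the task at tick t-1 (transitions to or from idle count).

context switches = 8

t=0: queue=[A,F] q_used=0 → run A
t=1: queue=[A,F,B] q_used=1 → run A
t=2: queue=[A,F,B,G] q_used=2 → run A
t=3: queue=[F,B,G,A] q_used=0 → run F
t=4: queue=[F,B,G,A] q_used=1 → run F
t=5: queue=[B,G,A] q_used=0 → run B
t=6: queue=[B,G,A] q_used=1 → run B
t=7: queue=[B,G,A] q_used=2 → run B
t=8: queue=[G,A,B] q_used=0 → run G
t=9: queue=[G,A,B] q_used=1 → run G
t=10: queue=[G,A,B] q_used=2 → run G
t=11: queue=[A,B,G] q_used=0 → run A
t=12: queue=[B,G] q_used=0 → run B
t=13: queue=[B,G] q_used=1 → run B
t=14: queue=[B,G] q_used=2 → run B
t=15: queue=[G,B] q_used=0 → run G
t=16: queue=[G,B] q_used=1 → run G
t=17: queue=[G,B] q_used=2 → run G
t=18: queue=[B] q_used=0 → run B
t=19: queue=[B] q_used=1 → run B
t=20: (idle)
t=21: (idle)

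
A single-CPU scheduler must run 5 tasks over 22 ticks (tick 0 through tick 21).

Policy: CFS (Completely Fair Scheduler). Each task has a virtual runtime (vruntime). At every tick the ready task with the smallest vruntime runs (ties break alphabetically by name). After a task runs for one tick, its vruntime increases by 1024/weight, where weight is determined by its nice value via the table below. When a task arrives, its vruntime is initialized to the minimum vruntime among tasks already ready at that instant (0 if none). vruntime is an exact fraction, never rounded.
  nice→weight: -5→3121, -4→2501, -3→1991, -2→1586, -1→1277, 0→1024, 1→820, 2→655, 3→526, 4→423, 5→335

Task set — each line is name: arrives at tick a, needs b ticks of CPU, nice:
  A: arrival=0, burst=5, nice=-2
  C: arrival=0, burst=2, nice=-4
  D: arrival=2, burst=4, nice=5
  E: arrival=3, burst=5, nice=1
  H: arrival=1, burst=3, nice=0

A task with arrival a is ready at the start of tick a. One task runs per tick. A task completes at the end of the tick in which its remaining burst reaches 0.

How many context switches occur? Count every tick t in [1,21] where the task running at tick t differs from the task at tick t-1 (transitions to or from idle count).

context switches = 16

t=0: vr[A=0 C=0] → run A
t=1: vr[A=512/793 C=0 H=0] → run C
t=2: vr[A=512/793 C=1024/2501 D=0 H=0] → run D
t=3: vr[A=512/793 C=1024/2501 D=1024/335 E=0 H=0] → run E
t=4: vr[A=512/793 C=1024/2501 D=1024/335 E=256/205 H=0] → run H
t=5: vr[A=512/793 C=1024/2501 D=1024/335 E=256/205 H=1] → run C
t=6: vr[A=512/793 D=1024/335 E=256/205 H=1] → run A
t=7: vr[A=1024/793 D=1024/335 E=256/205 H=1] → run H
t=8: vr[A=1024/793 D=1024/335 E=256/205 H=2] → run E
t=9: vr[A=1024/793 D=1024/335 E=512/205 H=2] → run A
t=10: vr[A=1536/793 D=1024/335 E=512/205 H=2] → run A
t=11: vr[A=2048/793 D=1024/335 E=512/205 H=2] → run H
t=12: vr[A=2048/793 D=1024/335 E=512/205] → run E
t=13: vr[A=2048/793 D=1024/335 E=768/205] → run A
t=14: vr[D=1024/335 E=768/205] → run D
t=15: vr[D=2048/335 E=768/205] → run E
t=16: vr[D=2048/335 E=1024/205] → run E
t=17: vr[D=2048/335] → run D
t=18: vr[D=3072/335] → run D
t=19: (idle)
t=20: (idle)
t=21: (idle)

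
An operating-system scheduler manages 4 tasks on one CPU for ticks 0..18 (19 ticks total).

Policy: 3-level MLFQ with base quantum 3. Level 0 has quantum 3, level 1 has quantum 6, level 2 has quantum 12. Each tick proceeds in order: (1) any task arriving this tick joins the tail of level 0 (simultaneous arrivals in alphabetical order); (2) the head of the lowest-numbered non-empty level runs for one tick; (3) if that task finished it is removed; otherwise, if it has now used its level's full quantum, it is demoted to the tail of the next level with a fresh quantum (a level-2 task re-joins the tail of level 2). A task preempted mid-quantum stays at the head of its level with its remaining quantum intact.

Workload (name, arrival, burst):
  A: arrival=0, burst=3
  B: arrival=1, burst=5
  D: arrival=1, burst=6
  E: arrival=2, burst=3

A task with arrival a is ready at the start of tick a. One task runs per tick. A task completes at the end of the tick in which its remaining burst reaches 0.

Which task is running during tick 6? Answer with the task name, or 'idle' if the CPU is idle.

t=0: L0/L1/L2 = A/-/- → run A
t=1: L0/L1/L2 = ABD/-/- → run A
t=2: L0/L1/L2 = ABDE/-/- → run A
t=3: L0/L1/L2 = BDE/-/- → run B
t=4: L0/L1/L2 = BDE/-/- → run B
t=5: L0/L1/L2 = BDE/-/- → run B
t=6: L0/L1/L2 = DE/B/- → run D
t=7: L0/L1/L2 = DE/B/- → run D
t=8: L0/L1/L2 = DE/B/- → run D
t=9: L0/L1/L2 = E/BD/- → run E
t=10: L0/L1/L2 = E/BD/- → run E
t=11: L0/L1/L2 = E/BD/- → run E
t=12: L0/L1/L2 = -/BD/- → run B
t=13: L0/L1/L2 = -/BD/- → run B
t=14: L0/L1/L2 = -/D/- → run D
t=15: L0/L1/L2 = -/D/- → run D
t=16: L0/L1/L2 = -/D/- → run D
t=17: (idle)
t=18: (idle)

running at tick 6 = D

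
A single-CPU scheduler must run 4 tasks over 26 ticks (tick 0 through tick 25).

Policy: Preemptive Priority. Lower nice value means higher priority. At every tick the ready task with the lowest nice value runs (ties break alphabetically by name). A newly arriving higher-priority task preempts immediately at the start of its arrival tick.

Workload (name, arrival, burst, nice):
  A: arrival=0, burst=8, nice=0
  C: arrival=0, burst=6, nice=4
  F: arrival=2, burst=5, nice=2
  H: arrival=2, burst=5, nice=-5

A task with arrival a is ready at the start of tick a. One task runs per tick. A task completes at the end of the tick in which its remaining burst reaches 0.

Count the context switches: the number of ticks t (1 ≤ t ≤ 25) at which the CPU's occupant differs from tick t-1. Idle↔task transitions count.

t=0: ready={A,C} → run A
t=1: ready={A,C} → run A
t=2: ready={A,C,F,H} → run H
t=3: ready={A,C,F,H} → run H
t=4: ready={A,C,F,H} → run H
t=5: ready={A,C,F,H} → run H
t=6: ready={A,C,F,H} → run H
t=7: ready={A,C,F} → run A
t=8: ready={A,C,F} → run A
t=9: ready={A,C,F} → run A
t=10: ready={A,C,F} → run A
t=11: ready={A,C,F} → run A
t=12: ready={A,C,F} → run A
t=13: ready={C,F} → run F
t=14: ready={C,F} → run F
t=15: ready={C,F} → run F
t=16: ready={C,F} → run F
t=17: ready={C,F} → run F
t=18: ready={C} → run C
t=19: ready={C} → run C
t=20: ready={C} → run C
t=21: ready={C} → run C
t=22: ready={C} → run C
t=23: ready={C} → run C
t=24: (idle)
t=25: (idle)

context switches = 5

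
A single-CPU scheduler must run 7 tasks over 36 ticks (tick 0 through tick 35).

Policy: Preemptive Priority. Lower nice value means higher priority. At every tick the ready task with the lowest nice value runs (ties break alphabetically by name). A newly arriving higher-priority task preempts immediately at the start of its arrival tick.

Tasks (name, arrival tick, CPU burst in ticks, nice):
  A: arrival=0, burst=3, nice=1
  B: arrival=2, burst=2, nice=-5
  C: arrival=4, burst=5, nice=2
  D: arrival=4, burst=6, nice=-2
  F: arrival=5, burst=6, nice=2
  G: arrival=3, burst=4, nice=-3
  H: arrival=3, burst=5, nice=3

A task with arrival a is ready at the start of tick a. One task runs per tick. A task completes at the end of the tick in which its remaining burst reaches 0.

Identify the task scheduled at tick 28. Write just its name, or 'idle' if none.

t=0: ready={A} → run A
t=1: ready={A} → run A
t=2: ready={A,B} → run B
t=3: ready={A,B,G,H} → run B
t=4: ready={A,C,D,G,H} → run G
t=5: ready={A,C,D,F,G,H} → run G
t=6: ready={A,C,D,F,G,H} → run G
t=7: ready={A,C,D,F,G,H} → run G
t=8: ready={A,C,D,F,H} → run D
t=9: ready={A,C,D,F,H} → run D
t=10: ready={A,C,D,F,H} → run D
t=11: ready={A,C,D,F,H} → run D
t=12: ready={A,C,D,F,H} → run D
t=13: ready={A,C,D,F,H} → run D
t=14: ready={A,C,F,H} → run A
t=15: ready={C,F,H} → run C
t=16: ready={C,F,H} → run C
t=17: ready={C,F,H} → run C
t=18: ready={C,F,H} → run C
t=19: ready={C,F,H} → run C
t=20: ready={F,H} → run F
t=21: ready={F,H} → run F
t=22: ready={F,H} → run F
t=23: ready={F,H} → run F
t=24: ready={F,H} → run F
t=25: ready={F,H} → run F
t=26: ready={H} → run H
t=27: ready={H} → run H
t=28: ready={H} → run H
t=29: ready={H} → run H
t=30: ready={H} → run H
t=31: (idle)
t=32: (idle)
t=33: (idle)
t=34: (idle)
t=35: (idle)

running at tick 28 = H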